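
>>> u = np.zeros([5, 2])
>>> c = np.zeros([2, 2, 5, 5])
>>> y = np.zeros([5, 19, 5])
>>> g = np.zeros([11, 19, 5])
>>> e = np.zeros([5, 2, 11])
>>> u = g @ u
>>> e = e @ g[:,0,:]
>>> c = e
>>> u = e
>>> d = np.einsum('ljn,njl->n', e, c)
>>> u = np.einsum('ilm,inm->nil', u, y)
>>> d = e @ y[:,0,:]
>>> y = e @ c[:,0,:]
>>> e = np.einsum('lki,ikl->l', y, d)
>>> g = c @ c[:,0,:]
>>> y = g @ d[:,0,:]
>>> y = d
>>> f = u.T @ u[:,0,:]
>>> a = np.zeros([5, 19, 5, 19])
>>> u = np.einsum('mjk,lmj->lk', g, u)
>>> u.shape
(19, 5)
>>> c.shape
(5, 2, 5)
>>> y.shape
(5, 2, 5)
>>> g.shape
(5, 2, 5)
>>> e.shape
(5,)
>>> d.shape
(5, 2, 5)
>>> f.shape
(2, 5, 2)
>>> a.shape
(5, 19, 5, 19)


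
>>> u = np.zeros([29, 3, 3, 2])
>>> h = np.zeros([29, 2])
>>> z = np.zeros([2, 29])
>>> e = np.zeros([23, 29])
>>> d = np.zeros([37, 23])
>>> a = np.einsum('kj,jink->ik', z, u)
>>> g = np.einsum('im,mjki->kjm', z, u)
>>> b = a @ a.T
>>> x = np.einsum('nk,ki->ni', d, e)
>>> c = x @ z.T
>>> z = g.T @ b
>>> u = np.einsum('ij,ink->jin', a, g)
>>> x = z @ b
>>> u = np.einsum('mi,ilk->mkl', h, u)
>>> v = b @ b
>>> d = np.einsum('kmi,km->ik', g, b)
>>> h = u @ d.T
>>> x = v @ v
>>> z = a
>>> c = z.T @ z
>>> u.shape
(29, 3, 3)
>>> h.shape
(29, 3, 29)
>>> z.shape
(3, 2)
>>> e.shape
(23, 29)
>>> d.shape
(29, 3)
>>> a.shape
(3, 2)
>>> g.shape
(3, 3, 29)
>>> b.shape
(3, 3)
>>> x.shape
(3, 3)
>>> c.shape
(2, 2)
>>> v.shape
(3, 3)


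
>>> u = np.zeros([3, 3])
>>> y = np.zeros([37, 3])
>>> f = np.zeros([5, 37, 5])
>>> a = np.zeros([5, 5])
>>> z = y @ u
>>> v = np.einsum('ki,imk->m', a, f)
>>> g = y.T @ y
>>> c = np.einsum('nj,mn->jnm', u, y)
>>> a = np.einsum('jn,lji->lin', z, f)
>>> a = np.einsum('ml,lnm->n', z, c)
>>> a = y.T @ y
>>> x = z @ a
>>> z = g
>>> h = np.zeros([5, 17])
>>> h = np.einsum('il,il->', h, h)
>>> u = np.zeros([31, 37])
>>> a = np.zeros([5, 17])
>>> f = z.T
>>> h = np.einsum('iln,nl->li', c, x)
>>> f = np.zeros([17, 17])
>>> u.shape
(31, 37)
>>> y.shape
(37, 3)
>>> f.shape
(17, 17)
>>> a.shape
(5, 17)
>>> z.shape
(3, 3)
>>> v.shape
(37,)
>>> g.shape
(3, 3)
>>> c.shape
(3, 3, 37)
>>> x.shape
(37, 3)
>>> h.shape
(3, 3)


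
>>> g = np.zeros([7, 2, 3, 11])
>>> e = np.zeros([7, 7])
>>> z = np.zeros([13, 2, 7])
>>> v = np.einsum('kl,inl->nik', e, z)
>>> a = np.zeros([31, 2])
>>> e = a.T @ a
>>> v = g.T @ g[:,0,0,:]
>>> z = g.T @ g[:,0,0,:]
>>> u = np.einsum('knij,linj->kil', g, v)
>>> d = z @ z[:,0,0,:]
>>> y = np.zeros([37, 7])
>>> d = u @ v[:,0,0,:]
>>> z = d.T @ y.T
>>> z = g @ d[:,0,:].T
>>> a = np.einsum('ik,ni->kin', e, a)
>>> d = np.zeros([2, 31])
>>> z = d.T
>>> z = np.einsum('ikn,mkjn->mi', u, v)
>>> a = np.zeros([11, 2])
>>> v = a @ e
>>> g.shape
(7, 2, 3, 11)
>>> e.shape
(2, 2)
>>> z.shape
(11, 7)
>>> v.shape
(11, 2)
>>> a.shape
(11, 2)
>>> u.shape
(7, 3, 11)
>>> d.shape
(2, 31)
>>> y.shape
(37, 7)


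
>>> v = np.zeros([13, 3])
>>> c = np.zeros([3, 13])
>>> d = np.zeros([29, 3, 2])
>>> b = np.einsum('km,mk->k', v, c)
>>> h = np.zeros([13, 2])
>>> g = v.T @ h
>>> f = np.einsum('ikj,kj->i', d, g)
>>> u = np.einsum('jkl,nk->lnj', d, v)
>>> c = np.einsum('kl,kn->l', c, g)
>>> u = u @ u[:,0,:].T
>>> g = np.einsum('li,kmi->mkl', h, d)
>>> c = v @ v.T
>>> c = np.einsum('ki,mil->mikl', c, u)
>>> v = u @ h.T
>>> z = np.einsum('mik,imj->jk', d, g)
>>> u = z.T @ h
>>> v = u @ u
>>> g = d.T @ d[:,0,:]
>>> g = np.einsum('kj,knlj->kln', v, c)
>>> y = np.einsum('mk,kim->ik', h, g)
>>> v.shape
(2, 2)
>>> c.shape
(2, 13, 13, 2)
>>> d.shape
(29, 3, 2)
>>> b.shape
(13,)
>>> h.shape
(13, 2)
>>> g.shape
(2, 13, 13)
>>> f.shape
(29,)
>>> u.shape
(2, 2)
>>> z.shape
(13, 2)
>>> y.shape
(13, 2)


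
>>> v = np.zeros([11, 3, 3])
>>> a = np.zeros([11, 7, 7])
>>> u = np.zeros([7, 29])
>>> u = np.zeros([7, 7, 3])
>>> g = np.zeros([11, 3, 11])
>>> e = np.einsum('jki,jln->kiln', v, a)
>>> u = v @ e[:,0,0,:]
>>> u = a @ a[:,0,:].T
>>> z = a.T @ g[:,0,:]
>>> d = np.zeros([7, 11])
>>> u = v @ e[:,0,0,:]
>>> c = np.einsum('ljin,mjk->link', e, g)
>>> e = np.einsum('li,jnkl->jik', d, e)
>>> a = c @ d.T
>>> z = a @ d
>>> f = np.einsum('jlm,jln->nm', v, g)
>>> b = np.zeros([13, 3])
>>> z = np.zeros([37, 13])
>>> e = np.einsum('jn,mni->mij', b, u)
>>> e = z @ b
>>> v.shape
(11, 3, 3)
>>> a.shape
(3, 7, 7, 7)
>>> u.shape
(11, 3, 7)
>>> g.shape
(11, 3, 11)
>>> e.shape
(37, 3)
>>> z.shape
(37, 13)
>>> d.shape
(7, 11)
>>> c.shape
(3, 7, 7, 11)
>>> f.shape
(11, 3)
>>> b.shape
(13, 3)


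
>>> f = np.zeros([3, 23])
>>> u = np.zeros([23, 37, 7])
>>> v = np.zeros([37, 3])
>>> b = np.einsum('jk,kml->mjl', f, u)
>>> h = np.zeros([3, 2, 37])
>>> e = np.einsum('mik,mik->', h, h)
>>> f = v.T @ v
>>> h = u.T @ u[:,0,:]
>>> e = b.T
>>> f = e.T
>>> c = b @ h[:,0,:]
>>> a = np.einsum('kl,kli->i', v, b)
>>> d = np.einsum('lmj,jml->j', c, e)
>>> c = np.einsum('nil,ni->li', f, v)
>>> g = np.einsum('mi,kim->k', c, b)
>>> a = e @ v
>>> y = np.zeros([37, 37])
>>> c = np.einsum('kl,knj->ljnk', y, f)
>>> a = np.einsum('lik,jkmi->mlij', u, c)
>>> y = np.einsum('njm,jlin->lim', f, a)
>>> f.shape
(37, 3, 7)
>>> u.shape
(23, 37, 7)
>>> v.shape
(37, 3)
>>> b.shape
(37, 3, 7)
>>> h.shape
(7, 37, 7)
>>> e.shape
(7, 3, 37)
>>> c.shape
(37, 7, 3, 37)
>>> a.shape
(3, 23, 37, 37)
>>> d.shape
(7,)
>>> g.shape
(37,)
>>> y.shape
(23, 37, 7)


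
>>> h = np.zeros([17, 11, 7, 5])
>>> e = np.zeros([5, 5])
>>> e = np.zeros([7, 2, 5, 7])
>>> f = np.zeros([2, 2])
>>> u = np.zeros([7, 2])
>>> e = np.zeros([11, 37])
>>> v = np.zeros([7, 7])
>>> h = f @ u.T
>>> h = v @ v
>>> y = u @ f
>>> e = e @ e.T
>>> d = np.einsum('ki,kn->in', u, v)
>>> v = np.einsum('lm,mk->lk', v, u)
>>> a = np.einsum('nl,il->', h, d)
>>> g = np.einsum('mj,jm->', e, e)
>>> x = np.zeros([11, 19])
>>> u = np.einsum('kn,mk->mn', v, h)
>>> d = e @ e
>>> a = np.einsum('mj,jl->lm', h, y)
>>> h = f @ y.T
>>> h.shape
(2, 7)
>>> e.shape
(11, 11)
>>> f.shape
(2, 2)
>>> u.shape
(7, 2)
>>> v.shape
(7, 2)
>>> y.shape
(7, 2)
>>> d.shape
(11, 11)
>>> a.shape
(2, 7)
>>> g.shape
()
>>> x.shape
(11, 19)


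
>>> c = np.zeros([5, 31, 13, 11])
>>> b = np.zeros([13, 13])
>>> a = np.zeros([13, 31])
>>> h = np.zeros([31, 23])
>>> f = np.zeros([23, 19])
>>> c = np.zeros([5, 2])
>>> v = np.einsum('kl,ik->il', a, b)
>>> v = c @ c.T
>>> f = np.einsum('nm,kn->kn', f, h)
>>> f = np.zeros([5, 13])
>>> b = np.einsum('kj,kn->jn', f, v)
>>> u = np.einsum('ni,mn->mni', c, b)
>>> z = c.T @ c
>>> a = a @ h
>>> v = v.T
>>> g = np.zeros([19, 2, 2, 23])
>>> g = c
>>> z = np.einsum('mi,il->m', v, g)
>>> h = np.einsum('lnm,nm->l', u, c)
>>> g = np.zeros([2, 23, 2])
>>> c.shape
(5, 2)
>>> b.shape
(13, 5)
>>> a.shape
(13, 23)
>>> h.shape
(13,)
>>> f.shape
(5, 13)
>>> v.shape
(5, 5)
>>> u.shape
(13, 5, 2)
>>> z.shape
(5,)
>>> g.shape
(2, 23, 2)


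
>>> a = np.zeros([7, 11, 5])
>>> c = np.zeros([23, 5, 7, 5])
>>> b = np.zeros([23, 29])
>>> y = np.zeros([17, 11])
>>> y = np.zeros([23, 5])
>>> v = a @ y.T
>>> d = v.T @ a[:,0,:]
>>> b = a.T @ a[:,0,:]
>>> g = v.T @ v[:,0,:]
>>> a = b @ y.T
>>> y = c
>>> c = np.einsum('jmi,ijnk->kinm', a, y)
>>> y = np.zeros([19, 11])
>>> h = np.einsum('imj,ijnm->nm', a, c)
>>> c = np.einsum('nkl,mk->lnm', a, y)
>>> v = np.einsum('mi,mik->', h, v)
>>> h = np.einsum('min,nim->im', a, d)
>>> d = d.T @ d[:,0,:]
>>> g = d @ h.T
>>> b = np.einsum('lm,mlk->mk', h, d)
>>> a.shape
(5, 11, 23)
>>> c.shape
(23, 5, 19)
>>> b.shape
(5, 5)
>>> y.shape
(19, 11)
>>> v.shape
()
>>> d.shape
(5, 11, 5)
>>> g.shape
(5, 11, 11)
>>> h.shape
(11, 5)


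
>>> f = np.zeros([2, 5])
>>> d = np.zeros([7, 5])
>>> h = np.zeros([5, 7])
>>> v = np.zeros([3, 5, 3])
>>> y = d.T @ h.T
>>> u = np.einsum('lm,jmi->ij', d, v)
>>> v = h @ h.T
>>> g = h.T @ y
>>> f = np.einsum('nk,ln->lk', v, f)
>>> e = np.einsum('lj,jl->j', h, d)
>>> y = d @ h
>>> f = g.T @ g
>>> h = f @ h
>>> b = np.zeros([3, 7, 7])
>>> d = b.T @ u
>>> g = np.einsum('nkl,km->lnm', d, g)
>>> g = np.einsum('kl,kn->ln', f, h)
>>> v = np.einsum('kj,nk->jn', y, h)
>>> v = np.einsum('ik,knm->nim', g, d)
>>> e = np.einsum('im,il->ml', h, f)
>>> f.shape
(5, 5)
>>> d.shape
(7, 7, 3)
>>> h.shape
(5, 7)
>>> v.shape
(7, 5, 3)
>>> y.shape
(7, 7)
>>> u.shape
(3, 3)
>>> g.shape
(5, 7)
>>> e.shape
(7, 5)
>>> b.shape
(3, 7, 7)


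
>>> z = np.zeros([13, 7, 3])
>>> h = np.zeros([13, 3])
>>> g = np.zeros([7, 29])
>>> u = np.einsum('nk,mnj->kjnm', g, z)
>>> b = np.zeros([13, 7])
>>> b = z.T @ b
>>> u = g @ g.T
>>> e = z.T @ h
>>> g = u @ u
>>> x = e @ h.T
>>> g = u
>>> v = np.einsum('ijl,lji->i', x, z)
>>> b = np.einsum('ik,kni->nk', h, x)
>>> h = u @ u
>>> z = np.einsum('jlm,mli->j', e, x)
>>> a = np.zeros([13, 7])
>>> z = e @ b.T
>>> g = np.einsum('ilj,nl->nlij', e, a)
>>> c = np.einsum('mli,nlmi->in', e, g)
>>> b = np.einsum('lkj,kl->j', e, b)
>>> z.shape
(3, 7, 7)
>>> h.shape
(7, 7)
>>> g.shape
(13, 7, 3, 3)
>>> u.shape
(7, 7)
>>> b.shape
(3,)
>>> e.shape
(3, 7, 3)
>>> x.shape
(3, 7, 13)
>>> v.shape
(3,)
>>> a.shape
(13, 7)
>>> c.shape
(3, 13)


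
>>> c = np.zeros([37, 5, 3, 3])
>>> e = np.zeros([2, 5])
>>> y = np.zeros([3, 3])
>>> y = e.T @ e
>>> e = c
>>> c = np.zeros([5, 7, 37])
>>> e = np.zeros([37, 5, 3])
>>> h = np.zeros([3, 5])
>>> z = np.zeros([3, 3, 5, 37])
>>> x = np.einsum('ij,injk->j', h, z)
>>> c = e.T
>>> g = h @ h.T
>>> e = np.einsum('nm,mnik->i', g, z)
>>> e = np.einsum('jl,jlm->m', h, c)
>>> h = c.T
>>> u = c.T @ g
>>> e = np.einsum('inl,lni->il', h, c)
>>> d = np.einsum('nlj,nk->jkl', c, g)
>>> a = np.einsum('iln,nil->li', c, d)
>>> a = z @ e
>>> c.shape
(3, 5, 37)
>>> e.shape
(37, 3)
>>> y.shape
(5, 5)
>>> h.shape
(37, 5, 3)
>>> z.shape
(3, 3, 5, 37)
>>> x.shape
(5,)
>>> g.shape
(3, 3)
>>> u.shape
(37, 5, 3)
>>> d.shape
(37, 3, 5)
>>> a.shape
(3, 3, 5, 3)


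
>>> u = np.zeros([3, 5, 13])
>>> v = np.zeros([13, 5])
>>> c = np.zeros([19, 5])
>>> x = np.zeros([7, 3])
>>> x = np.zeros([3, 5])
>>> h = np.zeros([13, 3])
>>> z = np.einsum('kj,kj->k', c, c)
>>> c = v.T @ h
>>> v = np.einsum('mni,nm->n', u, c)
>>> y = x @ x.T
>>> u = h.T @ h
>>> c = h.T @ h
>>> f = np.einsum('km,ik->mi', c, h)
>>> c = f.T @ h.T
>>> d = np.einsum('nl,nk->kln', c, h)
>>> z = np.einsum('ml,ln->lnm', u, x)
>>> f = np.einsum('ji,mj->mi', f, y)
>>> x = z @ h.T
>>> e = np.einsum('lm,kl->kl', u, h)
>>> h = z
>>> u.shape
(3, 3)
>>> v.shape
(5,)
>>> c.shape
(13, 13)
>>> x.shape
(3, 5, 13)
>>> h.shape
(3, 5, 3)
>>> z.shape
(3, 5, 3)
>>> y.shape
(3, 3)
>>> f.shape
(3, 13)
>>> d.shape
(3, 13, 13)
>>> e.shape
(13, 3)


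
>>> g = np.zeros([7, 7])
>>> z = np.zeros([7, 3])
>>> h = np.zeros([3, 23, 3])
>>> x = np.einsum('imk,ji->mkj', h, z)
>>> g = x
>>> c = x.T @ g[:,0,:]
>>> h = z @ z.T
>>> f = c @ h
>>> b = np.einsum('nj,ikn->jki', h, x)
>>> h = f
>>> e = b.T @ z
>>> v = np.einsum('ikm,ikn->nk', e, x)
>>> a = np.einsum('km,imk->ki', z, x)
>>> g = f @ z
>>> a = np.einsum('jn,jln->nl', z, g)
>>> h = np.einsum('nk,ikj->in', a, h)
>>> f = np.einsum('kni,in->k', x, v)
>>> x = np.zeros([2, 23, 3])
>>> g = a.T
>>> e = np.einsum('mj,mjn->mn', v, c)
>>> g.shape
(3, 3)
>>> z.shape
(7, 3)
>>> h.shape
(7, 3)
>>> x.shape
(2, 23, 3)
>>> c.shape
(7, 3, 7)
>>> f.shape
(23,)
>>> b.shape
(7, 3, 23)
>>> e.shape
(7, 7)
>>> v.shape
(7, 3)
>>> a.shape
(3, 3)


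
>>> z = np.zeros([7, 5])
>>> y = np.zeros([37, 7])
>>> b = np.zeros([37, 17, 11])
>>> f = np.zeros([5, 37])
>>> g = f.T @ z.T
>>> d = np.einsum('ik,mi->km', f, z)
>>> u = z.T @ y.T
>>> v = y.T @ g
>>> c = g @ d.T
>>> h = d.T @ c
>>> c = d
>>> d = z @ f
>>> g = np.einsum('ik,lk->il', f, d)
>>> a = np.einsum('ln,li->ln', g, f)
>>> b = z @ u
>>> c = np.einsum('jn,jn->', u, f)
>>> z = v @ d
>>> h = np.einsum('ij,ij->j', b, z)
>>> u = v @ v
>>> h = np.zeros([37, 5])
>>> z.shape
(7, 37)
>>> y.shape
(37, 7)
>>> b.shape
(7, 37)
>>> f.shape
(5, 37)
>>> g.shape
(5, 7)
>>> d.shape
(7, 37)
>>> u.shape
(7, 7)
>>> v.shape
(7, 7)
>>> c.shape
()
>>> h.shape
(37, 5)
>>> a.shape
(5, 7)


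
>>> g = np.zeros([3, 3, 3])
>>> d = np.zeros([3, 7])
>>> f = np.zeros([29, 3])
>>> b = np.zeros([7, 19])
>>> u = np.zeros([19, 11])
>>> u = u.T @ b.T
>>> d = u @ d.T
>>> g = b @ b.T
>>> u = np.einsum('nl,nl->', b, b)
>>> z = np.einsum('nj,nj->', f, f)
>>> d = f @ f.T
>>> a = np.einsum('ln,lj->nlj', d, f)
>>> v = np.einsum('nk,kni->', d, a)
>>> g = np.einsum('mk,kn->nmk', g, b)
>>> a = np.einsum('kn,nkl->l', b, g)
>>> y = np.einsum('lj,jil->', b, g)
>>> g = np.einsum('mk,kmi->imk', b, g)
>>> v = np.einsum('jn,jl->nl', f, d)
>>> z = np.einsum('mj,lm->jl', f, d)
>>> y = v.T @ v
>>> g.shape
(7, 7, 19)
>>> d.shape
(29, 29)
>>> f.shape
(29, 3)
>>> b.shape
(7, 19)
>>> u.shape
()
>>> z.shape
(3, 29)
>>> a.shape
(7,)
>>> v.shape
(3, 29)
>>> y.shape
(29, 29)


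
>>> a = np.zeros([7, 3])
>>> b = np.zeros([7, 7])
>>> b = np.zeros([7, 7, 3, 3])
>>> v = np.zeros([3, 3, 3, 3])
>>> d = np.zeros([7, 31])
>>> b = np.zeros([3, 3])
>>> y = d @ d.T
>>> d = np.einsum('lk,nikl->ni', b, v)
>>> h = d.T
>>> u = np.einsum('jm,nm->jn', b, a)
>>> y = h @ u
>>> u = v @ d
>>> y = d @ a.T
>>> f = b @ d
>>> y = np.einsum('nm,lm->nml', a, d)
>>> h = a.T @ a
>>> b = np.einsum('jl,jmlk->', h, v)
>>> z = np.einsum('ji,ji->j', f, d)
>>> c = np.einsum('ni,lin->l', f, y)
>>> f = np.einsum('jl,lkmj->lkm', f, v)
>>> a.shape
(7, 3)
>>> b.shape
()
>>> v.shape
(3, 3, 3, 3)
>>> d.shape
(3, 3)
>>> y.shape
(7, 3, 3)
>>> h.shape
(3, 3)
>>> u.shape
(3, 3, 3, 3)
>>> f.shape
(3, 3, 3)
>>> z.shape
(3,)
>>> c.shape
(7,)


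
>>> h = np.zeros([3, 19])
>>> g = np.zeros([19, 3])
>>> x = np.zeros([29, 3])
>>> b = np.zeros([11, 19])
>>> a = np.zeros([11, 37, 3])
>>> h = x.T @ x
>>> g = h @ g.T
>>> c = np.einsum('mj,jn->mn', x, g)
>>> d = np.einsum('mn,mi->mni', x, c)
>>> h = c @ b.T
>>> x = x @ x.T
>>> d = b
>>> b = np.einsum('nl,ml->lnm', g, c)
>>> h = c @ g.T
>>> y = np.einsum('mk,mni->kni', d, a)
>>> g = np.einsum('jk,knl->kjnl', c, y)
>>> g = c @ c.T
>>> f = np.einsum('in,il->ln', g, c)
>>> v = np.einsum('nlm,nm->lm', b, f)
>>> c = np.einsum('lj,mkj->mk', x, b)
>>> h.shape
(29, 3)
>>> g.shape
(29, 29)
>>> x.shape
(29, 29)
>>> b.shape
(19, 3, 29)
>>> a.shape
(11, 37, 3)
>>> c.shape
(19, 3)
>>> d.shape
(11, 19)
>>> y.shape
(19, 37, 3)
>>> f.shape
(19, 29)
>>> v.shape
(3, 29)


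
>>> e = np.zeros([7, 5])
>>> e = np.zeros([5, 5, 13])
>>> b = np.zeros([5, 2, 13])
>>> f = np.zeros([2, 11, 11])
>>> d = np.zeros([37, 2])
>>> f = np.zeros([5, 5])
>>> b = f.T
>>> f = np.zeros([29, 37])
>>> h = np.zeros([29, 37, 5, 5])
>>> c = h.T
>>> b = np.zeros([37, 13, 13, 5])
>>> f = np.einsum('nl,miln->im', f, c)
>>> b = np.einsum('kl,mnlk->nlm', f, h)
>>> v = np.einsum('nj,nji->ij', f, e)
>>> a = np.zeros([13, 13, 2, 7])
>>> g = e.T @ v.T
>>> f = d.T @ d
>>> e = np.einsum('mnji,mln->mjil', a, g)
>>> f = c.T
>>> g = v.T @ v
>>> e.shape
(13, 2, 7, 5)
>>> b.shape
(37, 5, 29)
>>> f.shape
(29, 37, 5, 5)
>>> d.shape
(37, 2)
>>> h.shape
(29, 37, 5, 5)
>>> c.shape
(5, 5, 37, 29)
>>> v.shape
(13, 5)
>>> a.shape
(13, 13, 2, 7)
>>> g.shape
(5, 5)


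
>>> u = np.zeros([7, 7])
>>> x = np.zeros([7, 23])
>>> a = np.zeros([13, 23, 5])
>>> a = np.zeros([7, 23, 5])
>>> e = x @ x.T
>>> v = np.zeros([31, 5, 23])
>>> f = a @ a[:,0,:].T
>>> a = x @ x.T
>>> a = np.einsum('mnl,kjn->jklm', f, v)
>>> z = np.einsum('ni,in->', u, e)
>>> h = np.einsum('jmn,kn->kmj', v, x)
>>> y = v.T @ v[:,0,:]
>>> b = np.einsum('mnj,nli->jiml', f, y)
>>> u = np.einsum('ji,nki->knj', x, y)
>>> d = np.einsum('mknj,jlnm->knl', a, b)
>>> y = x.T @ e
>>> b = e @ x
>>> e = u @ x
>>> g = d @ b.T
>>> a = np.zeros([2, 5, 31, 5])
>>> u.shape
(5, 23, 7)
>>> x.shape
(7, 23)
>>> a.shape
(2, 5, 31, 5)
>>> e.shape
(5, 23, 23)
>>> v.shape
(31, 5, 23)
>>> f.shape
(7, 23, 7)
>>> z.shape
()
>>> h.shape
(7, 5, 31)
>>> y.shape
(23, 7)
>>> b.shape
(7, 23)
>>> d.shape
(31, 7, 23)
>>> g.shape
(31, 7, 7)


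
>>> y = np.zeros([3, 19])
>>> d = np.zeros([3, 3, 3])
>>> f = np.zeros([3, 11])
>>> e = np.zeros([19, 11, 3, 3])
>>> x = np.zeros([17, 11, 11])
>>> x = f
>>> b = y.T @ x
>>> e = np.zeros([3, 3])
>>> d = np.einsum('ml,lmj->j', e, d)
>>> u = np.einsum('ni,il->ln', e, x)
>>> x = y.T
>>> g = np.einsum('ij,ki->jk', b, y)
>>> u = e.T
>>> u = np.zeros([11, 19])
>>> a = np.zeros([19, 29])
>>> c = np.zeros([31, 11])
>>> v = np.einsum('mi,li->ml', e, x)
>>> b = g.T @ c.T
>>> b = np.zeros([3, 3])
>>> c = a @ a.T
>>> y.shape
(3, 19)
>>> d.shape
(3,)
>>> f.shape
(3, 11)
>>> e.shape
(3, 3)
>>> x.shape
(19, 3)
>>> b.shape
(3, 3)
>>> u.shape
(11, 19)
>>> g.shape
(11, 3)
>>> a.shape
(19, 29)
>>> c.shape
(19, 19)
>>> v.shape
(3, 19)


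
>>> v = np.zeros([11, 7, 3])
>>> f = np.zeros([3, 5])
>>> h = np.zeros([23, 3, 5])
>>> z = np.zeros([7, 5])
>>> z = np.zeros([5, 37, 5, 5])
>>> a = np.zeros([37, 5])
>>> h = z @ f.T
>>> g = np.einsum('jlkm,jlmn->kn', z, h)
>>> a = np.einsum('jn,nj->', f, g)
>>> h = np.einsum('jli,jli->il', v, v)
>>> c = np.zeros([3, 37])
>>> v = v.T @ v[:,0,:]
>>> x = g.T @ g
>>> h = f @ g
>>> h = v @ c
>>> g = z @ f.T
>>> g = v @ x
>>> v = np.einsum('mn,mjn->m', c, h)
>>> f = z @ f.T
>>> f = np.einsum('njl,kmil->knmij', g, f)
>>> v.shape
(3,)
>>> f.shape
(5, 3, 37, 5, 7)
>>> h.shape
(3, 7, 37)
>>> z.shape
(5, 37, 5, 5)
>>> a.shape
()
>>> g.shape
(3, 7, 3)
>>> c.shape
(3, 37)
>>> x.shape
(3, 3)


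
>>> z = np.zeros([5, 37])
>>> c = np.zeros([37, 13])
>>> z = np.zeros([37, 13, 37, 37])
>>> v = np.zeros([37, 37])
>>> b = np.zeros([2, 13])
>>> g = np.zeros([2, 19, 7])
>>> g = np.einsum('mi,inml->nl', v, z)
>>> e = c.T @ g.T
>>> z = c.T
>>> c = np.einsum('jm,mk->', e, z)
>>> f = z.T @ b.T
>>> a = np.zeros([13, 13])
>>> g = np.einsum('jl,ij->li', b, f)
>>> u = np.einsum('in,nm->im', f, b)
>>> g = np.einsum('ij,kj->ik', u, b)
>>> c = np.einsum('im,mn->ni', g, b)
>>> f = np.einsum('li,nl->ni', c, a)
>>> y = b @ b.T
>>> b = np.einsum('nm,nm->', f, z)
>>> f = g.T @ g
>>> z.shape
(13, 37)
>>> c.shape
(13, 37)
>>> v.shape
(37, 37)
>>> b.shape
()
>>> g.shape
(37, 2)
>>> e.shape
(13, 13)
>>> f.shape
(2, 2)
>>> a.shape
(13, 13)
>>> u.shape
(37, 13)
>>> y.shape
(2, 2)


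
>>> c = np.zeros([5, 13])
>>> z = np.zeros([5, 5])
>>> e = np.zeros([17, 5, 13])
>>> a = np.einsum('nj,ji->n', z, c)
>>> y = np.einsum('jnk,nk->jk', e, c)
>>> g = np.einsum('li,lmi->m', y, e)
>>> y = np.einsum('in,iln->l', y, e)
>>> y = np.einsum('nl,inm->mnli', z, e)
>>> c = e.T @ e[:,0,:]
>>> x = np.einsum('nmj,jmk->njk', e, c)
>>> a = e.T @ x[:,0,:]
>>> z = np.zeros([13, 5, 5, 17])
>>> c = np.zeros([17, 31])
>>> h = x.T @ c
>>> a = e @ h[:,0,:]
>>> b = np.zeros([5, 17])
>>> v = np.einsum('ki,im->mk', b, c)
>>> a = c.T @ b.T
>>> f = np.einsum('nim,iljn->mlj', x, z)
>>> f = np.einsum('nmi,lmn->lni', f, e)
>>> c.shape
(17, 31)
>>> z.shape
(13, 5, 5, 17)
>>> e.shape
(17, 5, 13)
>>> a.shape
(31, 5)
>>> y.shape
(13, 5, 5, 17)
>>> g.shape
(5,)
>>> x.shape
(17, 13, 13)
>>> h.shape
(13, 13, 31)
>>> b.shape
(5, 17)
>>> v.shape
(31, 5)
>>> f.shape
(17, 13, 5)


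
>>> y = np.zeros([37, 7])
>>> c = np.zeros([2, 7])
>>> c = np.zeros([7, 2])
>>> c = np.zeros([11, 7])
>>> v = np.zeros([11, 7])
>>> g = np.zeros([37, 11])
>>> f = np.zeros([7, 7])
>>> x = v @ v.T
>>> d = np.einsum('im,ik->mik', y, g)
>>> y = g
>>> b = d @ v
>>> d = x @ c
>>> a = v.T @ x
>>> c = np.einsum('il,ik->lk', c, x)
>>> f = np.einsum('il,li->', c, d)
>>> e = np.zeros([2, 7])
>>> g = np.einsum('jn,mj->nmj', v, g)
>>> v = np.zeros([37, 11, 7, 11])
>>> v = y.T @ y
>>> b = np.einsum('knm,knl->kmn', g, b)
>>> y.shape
(37, 11)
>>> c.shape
(7, 11)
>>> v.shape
(11, 11)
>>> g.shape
(7, 37, 11)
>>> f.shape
()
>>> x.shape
(11, 11)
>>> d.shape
(11, 7)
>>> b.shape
(7, 11, 37)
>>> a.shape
(7, 11)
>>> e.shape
(2, 7)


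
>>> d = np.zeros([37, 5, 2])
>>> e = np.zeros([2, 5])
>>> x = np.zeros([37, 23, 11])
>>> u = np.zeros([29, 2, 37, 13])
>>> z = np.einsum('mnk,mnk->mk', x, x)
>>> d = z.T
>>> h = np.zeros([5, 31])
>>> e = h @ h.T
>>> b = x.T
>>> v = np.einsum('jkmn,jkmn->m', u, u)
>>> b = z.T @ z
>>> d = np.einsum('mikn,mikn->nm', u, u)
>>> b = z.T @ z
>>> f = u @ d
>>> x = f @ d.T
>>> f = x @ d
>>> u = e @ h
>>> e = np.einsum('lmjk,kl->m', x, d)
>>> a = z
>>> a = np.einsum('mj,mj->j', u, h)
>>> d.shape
(13, 29)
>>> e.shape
(2,)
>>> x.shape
(29, 2, 37, 13)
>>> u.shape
(5, 31)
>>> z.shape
(37, 11)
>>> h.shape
(5, 31)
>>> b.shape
(11, 11)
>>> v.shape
(37,)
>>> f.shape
(29, 2, 37, 29)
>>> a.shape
(31,)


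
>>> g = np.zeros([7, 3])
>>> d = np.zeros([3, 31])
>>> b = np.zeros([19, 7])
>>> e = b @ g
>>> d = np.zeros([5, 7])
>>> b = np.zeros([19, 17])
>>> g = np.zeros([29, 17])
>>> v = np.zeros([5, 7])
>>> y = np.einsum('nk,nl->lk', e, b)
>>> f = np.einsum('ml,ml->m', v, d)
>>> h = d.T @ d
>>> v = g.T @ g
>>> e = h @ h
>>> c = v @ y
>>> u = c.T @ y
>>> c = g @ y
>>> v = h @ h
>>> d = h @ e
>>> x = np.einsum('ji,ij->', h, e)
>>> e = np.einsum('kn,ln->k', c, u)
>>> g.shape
(29, 17)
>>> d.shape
(7, 7)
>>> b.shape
(19, 17)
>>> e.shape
(29,)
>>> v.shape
(7, 7)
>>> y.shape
(17, 3)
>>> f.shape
(5,)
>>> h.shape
(7, 7)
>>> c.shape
(29, 3)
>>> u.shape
(3, 3)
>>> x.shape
()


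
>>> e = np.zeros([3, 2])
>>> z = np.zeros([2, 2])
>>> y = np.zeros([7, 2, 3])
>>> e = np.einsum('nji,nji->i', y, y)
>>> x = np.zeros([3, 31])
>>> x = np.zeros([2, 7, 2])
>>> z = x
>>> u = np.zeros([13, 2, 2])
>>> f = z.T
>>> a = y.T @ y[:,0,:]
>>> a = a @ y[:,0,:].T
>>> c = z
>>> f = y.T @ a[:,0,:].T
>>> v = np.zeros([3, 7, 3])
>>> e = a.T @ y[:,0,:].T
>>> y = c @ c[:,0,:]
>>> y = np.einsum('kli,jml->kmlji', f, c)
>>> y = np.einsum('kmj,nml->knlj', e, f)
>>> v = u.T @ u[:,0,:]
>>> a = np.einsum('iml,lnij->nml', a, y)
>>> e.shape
(7, 2, 7)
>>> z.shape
(2, 7, 2)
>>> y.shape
(7, 3, 3, 7)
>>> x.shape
(2, 7, 2)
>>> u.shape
(13, 2, 2)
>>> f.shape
(3, 2, 3)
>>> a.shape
(3, 2, 7)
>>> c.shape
(2, 7, 2)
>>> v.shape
(2, 2, 2)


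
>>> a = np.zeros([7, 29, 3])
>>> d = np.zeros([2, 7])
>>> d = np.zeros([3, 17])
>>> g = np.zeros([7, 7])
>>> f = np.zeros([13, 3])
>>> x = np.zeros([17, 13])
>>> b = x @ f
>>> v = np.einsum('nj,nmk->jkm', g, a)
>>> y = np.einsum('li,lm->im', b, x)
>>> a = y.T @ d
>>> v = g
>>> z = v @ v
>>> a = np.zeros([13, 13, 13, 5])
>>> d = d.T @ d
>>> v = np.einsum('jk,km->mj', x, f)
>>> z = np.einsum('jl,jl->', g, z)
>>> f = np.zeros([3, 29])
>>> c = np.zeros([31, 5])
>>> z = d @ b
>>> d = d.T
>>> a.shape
(13, 13, 13, 5)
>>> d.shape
(17, 17)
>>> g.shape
(7, 7)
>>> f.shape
(3, 29)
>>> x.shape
(17, 13)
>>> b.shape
(17, 3)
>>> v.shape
(3, 17)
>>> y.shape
(3, 13)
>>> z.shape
(17, 3)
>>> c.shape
(31, 5)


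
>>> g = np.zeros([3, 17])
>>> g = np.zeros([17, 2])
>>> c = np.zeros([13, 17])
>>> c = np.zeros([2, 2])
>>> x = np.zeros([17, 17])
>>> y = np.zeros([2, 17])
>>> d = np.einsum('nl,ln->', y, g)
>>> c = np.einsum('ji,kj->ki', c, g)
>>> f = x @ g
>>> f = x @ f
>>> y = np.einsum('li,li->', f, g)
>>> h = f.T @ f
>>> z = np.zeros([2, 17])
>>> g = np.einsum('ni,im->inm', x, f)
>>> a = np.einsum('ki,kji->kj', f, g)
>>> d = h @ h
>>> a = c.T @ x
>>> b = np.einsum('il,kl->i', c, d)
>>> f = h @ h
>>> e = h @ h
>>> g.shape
(17, 17, 2)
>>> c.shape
(17, 2)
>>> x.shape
(17, 17)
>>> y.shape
()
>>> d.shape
(2, 2)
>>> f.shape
(2, 2)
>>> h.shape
(2, 2)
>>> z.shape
(2, 17)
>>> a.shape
(2, 17)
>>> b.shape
(17,)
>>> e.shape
(2, 2)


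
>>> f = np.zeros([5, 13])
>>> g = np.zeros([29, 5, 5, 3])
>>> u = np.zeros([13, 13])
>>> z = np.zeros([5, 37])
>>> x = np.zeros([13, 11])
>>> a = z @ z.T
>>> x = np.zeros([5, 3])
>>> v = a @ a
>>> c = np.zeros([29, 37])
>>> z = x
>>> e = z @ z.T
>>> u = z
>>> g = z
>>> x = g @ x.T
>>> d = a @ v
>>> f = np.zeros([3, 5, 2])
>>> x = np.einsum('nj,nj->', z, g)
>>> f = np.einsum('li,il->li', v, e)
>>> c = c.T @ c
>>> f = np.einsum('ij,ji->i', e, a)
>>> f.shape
(5,)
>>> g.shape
(5, 3)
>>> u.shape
(5, 3)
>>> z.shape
(5, 3)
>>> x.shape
()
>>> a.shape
(5, 5)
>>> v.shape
(5, 5)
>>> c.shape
(37, 37)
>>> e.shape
(5, 5)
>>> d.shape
(5, 5)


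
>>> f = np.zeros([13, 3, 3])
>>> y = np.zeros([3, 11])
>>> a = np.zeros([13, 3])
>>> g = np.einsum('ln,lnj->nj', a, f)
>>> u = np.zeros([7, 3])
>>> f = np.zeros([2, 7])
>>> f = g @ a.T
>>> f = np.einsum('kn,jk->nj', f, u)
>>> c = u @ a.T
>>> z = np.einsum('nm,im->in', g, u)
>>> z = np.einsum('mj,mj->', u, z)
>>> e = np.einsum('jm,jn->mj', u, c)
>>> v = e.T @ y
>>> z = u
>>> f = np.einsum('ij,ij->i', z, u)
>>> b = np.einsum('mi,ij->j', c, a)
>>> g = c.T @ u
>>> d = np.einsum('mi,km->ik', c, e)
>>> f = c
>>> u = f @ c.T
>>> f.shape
(7, 13)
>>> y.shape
(3, 11)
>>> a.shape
(13, 3)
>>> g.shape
(13, 3)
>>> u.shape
(7, 7)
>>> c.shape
(7, 13)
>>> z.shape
(7, 3)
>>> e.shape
(3, 7)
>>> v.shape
(7, 11)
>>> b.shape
(3,)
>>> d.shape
(13, 3)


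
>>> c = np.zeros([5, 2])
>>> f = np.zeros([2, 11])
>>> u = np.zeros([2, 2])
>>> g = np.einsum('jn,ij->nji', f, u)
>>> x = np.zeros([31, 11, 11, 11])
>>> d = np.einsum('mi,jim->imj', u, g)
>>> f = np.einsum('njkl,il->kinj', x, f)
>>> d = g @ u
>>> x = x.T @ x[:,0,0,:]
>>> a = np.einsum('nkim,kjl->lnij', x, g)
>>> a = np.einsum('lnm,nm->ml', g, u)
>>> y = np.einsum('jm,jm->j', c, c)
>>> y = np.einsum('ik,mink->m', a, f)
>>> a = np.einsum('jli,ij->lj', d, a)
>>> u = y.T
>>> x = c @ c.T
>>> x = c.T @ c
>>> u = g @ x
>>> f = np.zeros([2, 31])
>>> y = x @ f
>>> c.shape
(5, 2)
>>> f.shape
(2, 31)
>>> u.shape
(11, 2, 2)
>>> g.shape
(11, 2, 2)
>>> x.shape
(2, 2)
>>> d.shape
(11, 2, 2)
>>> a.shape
(2, 11)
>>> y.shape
(2, 31)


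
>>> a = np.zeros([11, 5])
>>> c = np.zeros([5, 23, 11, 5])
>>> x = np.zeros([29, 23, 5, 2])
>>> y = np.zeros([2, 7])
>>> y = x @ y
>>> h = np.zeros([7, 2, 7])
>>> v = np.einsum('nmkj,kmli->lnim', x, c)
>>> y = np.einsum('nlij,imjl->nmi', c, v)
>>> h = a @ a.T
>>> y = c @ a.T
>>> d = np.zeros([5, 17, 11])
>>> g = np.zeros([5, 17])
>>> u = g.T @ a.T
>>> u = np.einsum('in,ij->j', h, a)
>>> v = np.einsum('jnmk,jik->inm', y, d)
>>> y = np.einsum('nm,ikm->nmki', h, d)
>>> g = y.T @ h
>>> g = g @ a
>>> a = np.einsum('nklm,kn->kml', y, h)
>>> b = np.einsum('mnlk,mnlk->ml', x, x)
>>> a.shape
(11, 5, 17)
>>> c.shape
(5, 23, 11, 5)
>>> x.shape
(29, 23, 5, 2)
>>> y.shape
(11, 11, 17, 5)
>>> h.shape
(11, 11)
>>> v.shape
(17, 23, 11)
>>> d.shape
(5, 17, 11)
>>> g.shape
(5, 17, 11, 5)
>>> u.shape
(5,)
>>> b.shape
(29, 5)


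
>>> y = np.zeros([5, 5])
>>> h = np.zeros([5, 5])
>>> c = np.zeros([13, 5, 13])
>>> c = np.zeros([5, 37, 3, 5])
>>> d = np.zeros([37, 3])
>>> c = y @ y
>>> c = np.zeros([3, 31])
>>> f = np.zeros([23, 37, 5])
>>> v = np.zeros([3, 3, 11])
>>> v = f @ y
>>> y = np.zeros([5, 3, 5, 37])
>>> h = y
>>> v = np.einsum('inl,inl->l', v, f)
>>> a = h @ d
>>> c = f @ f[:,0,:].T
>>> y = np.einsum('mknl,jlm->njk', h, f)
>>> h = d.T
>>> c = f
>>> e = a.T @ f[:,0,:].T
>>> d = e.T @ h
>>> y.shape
(5, 23, 3)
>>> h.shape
(3, 37)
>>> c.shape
(23, 37, 5)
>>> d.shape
(23, 3, 5, 37)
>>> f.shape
(23, 37, 5)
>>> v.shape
(5,)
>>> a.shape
(5, 3, 5, 3)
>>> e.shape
(3, 5, 3, 23)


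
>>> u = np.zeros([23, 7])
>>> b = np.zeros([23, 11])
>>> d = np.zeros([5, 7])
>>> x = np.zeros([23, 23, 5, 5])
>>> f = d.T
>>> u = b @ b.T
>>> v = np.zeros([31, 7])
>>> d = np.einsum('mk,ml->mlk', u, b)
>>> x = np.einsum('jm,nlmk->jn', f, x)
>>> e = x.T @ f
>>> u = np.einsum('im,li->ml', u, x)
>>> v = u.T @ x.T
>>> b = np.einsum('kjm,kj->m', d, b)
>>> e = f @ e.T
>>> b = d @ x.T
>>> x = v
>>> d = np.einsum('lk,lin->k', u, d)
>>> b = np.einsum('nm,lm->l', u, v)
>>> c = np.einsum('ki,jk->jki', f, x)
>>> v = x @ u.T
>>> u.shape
(23, 7)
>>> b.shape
(7,)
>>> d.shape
(7,)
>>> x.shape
(7, 7)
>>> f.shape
(7, 5)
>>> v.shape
(7, 23)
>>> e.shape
(7, 23)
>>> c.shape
(7, 7, 5)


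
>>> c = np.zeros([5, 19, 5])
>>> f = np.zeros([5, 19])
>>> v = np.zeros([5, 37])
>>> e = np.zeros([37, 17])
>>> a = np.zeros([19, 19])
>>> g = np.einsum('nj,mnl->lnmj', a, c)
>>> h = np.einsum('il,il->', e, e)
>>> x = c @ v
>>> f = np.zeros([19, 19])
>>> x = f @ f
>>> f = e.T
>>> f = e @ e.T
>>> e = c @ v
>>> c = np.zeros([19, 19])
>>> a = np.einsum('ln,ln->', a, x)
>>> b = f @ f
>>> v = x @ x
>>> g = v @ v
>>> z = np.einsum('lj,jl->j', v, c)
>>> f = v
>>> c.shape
(19, 19)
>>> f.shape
(19, 19)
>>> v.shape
(19, 19)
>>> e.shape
(5, 19, 37)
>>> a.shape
()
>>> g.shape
(19, 19)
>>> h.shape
()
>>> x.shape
(19, 19)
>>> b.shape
(37, 37)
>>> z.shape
(19,)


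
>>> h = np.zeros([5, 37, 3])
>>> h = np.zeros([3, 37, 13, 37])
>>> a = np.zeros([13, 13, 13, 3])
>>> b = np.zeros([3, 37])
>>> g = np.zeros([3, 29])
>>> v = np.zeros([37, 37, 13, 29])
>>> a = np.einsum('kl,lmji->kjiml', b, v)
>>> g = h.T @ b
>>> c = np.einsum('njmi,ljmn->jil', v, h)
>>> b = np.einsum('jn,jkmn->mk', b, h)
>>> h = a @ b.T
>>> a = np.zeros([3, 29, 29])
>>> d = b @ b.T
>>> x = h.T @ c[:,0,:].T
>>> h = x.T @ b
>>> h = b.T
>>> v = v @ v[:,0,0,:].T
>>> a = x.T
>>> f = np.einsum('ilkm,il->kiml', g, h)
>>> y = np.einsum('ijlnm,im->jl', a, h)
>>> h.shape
(37, 13)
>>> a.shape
(37, 13, 29, 37, 13)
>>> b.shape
(13, 37)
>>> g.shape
(37, 13, 37, 37)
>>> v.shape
(37, 37, 13, 37)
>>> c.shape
(37, 29, 3)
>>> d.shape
(13, 13)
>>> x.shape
(13, 37, 29, 13, 37)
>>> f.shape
(37, 37, 37, 13)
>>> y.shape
(13, 29)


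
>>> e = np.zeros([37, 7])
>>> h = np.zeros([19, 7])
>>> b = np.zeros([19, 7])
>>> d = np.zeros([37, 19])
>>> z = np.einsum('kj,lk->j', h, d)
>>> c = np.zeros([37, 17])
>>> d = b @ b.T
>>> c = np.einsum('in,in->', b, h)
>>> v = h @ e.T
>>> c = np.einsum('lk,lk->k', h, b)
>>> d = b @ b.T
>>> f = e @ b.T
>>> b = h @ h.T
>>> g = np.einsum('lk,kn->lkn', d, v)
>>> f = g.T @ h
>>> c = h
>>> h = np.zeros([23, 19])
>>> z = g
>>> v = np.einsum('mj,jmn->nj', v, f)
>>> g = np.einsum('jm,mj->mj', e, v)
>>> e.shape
(37, 7)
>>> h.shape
(23, 19)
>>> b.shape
(19, 19)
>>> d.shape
(19, 19)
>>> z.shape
(19, 19, 37)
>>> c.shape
(19, 7)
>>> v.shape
(7, 37)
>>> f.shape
(37, 19, 7)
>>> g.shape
(7, 37)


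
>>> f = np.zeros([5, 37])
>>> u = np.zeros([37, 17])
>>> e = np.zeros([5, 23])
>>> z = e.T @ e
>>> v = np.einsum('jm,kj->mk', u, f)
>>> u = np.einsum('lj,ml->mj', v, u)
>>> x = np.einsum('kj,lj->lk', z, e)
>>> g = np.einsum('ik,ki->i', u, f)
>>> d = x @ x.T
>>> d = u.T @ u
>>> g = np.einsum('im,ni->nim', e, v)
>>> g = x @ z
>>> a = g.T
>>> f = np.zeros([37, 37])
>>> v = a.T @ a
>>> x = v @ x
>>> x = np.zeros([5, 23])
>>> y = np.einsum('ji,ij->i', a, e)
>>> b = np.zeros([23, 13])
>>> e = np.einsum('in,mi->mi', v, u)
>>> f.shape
(37, 37)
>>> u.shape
(37, 5)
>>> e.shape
(37, 5)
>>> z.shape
(23, 23)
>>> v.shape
(5, 5)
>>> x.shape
(5, 23)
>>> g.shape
(5, 23)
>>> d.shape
(5, 5)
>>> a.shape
(23, 5)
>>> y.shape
(5,)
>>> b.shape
(23, 13)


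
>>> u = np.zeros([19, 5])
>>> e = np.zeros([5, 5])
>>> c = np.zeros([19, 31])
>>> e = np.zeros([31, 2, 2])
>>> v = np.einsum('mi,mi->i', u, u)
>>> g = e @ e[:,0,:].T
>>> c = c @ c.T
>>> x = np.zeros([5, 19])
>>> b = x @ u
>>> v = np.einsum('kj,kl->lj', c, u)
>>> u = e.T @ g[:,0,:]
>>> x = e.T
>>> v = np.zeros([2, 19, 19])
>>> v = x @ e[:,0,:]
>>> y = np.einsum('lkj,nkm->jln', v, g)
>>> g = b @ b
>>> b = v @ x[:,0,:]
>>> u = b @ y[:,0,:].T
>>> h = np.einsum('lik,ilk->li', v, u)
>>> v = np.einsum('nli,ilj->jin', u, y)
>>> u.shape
(2, 2, 2)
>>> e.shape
(31, 2, 2)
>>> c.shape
(19, 19)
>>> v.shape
(31, 2, 2)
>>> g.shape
(5, 5)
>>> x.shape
(2, 2, 31)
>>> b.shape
(2, 2, 31)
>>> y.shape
(2, 2, 31)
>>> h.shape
(2, 2)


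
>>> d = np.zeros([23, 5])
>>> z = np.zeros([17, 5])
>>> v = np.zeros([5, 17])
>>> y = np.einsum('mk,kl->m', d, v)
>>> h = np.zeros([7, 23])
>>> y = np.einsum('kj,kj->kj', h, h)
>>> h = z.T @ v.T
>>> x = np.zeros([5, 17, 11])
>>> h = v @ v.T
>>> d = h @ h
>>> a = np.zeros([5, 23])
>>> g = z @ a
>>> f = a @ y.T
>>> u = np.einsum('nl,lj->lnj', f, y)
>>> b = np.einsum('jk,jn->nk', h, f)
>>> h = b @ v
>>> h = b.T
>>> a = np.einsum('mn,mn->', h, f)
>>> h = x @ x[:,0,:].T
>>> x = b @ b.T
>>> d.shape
(5, 5)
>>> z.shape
(17, 5)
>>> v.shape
(5, 17)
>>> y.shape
(7, 23)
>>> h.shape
(5, 17, 5)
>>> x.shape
(7, 7)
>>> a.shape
()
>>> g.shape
(17, 23)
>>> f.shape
(5, 7)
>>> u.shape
(7, 5, 23)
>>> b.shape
(7, 5)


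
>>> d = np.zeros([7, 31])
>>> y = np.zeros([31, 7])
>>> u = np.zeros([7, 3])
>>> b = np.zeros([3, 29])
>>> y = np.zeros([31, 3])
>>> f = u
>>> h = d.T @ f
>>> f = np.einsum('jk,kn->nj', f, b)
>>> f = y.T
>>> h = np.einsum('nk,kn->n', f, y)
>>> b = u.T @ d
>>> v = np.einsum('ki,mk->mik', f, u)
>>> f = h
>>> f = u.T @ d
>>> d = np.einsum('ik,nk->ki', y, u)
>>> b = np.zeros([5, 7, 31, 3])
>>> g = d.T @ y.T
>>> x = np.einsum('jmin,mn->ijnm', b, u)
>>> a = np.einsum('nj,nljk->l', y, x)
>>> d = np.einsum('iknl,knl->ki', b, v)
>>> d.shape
(7, 5)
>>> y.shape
(31, 3)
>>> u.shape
(7, 3)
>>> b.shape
(5, 7, 31, 3)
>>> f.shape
(3, 31)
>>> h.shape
(3,)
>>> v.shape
(7, 31, 3)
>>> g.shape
(31, 31)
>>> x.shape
(31, 5, 3, 7)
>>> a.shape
(5,)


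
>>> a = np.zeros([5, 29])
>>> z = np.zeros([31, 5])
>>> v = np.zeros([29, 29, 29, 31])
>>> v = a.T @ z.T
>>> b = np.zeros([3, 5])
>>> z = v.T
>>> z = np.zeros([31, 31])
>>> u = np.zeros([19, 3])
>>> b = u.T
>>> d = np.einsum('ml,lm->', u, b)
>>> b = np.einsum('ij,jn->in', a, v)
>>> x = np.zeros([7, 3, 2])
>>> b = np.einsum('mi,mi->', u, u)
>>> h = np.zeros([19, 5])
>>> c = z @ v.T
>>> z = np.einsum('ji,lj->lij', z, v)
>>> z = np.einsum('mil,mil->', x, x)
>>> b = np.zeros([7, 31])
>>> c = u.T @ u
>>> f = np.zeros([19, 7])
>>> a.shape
(5, 29)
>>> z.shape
()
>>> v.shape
(29, 31)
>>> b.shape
(7, 31)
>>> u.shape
(19, 3)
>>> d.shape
()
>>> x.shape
(7, 3, 2)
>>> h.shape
(19, 5)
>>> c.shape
(3, 3)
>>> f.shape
(19, 7)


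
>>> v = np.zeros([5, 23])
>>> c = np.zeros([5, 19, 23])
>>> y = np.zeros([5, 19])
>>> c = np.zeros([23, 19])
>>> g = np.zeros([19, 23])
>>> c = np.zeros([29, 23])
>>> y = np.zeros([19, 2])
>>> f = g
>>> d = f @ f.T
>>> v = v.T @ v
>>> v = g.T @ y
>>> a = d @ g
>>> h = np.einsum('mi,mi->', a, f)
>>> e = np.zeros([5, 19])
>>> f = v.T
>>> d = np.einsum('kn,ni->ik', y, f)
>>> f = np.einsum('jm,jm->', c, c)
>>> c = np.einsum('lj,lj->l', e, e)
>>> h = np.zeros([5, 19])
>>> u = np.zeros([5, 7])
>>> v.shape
(23, 2)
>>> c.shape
(5,)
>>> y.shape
(19, 2)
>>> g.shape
(19, 23)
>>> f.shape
()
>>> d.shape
(23, 19)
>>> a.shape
(19, 23)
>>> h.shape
(5, 19)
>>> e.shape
(5, 19)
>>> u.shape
(5, 7)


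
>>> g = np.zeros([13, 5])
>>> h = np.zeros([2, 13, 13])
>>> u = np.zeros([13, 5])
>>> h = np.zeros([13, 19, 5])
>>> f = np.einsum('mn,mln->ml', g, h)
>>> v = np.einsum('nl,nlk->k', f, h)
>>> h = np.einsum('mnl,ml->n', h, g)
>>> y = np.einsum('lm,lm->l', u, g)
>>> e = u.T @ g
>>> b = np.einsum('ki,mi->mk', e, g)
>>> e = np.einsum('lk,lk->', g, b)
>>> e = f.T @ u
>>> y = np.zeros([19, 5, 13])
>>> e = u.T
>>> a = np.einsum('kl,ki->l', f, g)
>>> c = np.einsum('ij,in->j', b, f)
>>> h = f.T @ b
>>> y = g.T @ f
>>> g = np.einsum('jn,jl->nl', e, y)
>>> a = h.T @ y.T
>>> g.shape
(13, 19)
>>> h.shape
(19, 5)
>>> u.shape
(13, 5)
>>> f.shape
(13, 19)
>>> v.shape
(5,)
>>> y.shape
(5, 19)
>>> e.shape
(5, 13)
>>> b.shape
(13, 5)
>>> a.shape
(5, 5)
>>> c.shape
(5,)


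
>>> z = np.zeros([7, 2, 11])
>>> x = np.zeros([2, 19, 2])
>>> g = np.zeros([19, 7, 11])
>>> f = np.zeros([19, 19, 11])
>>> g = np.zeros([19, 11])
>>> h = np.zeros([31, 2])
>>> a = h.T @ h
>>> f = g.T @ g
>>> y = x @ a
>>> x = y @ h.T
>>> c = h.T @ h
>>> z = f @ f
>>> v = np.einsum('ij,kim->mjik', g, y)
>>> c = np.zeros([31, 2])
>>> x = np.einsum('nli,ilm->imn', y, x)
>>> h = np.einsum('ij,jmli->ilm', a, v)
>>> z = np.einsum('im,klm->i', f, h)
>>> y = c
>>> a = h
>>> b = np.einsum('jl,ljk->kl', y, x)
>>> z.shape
(11,)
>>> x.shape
(2, 31, 2)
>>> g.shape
(19, 11)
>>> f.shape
(11, 11)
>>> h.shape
(2, 19, 11)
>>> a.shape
(2, 19, 11)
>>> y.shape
(31, 2)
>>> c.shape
(31, 2)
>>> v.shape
(2, 11, 19, 2)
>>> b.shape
(2, 2)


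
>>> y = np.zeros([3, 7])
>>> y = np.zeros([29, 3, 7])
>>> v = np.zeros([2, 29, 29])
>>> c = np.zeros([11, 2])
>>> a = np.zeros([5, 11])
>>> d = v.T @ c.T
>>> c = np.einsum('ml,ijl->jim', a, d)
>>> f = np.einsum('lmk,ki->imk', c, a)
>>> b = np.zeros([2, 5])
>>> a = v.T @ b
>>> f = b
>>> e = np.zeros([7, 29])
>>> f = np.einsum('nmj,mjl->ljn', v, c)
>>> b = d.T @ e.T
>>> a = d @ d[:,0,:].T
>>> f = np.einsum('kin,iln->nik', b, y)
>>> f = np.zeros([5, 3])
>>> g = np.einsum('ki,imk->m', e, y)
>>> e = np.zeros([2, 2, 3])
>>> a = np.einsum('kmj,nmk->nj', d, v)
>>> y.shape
(29, 3, 7)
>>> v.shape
(2, 29, 29)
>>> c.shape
(29, 29, 5)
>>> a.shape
(2, 11)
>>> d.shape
(29, 29, 11)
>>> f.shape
(5, 3)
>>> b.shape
(11, 29, 7)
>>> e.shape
(2, 2, 3)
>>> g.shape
(3,)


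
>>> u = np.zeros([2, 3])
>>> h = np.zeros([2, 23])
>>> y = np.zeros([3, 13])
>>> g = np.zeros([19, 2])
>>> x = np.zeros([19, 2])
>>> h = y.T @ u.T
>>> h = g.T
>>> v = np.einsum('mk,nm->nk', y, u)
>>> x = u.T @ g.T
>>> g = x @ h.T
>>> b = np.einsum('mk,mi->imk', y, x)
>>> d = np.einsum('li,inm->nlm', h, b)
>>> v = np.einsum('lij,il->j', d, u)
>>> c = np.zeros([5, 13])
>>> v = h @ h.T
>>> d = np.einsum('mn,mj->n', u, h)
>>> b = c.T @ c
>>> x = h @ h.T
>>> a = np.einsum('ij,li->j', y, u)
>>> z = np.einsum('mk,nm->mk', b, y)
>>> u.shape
(2, 3)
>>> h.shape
(2, 19)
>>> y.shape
(3, 13)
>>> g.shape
(3, 2)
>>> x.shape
(2, 2)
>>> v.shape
(2, 2)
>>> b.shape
(13, 13)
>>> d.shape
(3,)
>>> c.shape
(5, 13)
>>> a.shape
(13,)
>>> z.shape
(13, 13)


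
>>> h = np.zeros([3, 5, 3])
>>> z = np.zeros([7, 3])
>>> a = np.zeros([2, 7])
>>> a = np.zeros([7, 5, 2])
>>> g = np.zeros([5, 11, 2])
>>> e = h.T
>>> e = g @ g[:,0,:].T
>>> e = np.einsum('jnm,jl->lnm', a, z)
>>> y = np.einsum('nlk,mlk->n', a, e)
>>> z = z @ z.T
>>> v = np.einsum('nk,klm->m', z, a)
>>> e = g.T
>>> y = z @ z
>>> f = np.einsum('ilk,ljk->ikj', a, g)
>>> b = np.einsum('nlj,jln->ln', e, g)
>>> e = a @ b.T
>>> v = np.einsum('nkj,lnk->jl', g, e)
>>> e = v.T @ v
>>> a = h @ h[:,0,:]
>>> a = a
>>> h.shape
(3, 5, 3)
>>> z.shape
(7, 7)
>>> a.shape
(3, 5, 3)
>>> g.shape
(5, 11, 2)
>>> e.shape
(7, 7)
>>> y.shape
(7, 7)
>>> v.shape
(2, 7)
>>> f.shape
(7, 2, 11)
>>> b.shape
(11, 2)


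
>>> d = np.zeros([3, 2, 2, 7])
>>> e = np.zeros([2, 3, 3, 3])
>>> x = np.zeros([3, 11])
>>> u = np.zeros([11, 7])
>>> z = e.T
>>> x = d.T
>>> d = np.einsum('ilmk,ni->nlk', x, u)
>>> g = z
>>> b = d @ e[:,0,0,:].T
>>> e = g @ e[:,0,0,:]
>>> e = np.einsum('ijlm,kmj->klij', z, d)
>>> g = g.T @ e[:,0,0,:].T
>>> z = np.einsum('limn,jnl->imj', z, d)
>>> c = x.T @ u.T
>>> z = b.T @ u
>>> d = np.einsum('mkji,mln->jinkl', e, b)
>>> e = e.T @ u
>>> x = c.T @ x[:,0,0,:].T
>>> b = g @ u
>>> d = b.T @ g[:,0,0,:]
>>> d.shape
(7, 3, 3, 11)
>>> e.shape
(3, 3, 3, 7)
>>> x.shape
(11, 2, 2, 7)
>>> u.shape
(11, 7)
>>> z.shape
(2, 2, 7)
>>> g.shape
(2, 3, 3, 11)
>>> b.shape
(2, 3, 3, 7)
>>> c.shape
(3, 2, 2, 11)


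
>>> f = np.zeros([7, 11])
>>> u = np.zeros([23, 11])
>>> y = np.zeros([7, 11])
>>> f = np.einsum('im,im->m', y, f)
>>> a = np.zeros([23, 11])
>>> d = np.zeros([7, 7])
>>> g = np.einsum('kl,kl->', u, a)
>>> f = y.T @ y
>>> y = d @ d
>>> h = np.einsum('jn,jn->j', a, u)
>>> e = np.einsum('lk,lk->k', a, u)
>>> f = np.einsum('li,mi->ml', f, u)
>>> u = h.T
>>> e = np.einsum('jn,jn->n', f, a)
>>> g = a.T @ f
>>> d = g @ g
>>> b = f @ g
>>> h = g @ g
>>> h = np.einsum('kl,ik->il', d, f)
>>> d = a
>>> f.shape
(23, 11)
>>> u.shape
(23,)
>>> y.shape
(7, 7)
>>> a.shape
(23, 11)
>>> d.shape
(23, 11)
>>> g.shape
(11, 11)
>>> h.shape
(23, 11)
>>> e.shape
(11,)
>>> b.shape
(23, 11)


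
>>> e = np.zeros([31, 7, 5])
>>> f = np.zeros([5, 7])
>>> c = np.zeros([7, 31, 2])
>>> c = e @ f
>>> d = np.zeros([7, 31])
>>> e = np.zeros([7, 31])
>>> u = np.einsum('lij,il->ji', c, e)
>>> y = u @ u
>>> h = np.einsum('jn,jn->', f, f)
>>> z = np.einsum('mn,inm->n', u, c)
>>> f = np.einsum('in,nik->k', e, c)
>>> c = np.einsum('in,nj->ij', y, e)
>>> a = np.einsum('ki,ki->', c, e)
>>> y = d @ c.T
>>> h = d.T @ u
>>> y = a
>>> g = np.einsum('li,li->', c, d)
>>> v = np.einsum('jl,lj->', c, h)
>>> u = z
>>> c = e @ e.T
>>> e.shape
(7, 31)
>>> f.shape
(7,)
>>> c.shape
(7, 7)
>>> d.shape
(7, 31)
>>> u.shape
(7,)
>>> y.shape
()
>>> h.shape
(31, 7)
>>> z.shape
(7,)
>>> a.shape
()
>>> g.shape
()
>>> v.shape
()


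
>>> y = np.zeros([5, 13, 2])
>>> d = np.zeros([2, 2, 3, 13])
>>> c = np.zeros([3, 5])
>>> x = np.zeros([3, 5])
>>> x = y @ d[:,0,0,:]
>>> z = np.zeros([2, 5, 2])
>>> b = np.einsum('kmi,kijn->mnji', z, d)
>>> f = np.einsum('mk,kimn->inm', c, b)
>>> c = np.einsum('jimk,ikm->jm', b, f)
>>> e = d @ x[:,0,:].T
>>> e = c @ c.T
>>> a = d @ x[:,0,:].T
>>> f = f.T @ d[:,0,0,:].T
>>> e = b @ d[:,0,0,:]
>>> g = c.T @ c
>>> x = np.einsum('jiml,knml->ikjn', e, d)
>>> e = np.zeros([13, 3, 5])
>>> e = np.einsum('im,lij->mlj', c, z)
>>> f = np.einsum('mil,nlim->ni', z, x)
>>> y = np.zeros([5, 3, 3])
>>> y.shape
(5, 3, 3)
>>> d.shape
(2, 2, 3, 13)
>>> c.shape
(5, 3)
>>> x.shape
(13, 2, 5, 2)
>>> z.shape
(2, 5, 2)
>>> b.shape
(5, 13, 3, 2)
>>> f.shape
(13, 5)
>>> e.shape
(3, 2, 2)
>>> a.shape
(2, 2, 3, 5)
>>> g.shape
(3, 3)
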